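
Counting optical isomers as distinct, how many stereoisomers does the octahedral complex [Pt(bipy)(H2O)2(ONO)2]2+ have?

4

The six octahedral sites form three mutually perpendicular trans pairs.
Each bipy is bidentate and must span two cis positions.
There are 3 geometric isomers: H2O trans, ONO cis; H2O cis, ONO cis (chiral); H2O cis, ONO trans.
One of these lacks any improper symmetry element and so occurs as an enantiomeric pair, giving 3 + 1 = 4 stereoisomers in total.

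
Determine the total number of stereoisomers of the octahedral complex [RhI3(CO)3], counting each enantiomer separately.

The six octahedral sites form three mutually perpendicular trans pairs.
There are 2 geometric isomers: I mer; I fac.
Each arrangement has an internal mirror plane or centre of symmetry, so none is chiral.

2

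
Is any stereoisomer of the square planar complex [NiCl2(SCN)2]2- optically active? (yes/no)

no

A square has two trans pairs of vertices; adjacent vertices are cis.
The distinct arrangements are (2 in all): Cl cis; Cl trans.
Each arrangement has an internal mirror plane or centre of symmetry, so none is chiral.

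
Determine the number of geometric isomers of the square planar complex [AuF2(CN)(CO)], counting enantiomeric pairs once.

A square has two trans pairs of vertices; adjacent vertices are cis.
There are 2 geometric isomers: F cis; F trans.

2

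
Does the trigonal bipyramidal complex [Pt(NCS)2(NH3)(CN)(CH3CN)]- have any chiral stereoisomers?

Placing the ligands in turn and identifying arrangements related by rotation or reflection leaves 7 distinct geometric isomers.
Of these, 3 lack any improper symmetry element and so occur as enantiomeric pairs, giving 7 + 3 = 10 stereoisomers in total.

yes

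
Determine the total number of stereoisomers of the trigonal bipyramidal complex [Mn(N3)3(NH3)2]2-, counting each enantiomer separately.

The distinct arrangements are (3 in all): NH3 both equatorial; NH3 one axial, one equatorial; NH3 both axial.
Each arrangement has an internal mirror plane or centre of symmetry, so none is chiral.

3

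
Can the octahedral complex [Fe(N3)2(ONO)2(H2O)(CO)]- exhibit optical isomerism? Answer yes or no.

An octahedron has six vertices in three trans pairs; every non-trans pair is cis.
Systematic placement gives 6 geometric isomers: N3 trans, ONO trans; N3 cis, ONO cis (3 arrangements, 2 chiral); N3 cis, ONO trans; N3 trans, ONO cis.
Of these, 2 lack any improper symmetry element and so occur as enantiomeric pairs, giving 6 + 2 = 8 stereoisomers in total.

yes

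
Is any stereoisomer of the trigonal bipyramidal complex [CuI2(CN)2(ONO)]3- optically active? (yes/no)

A trigonal bipyramid has two axial and three equatorial sites, which are chemically inequivalent.
Systematic enumeration (placing each ligand type in turn and discarding arrangements equivalent by rotation or reflection) gives 5 geometric isomers.
One of these lacks any improper symmetry element and so occurs as an enantiomeric pair, giving 5 + 1 = 6 stereoisomers in total.

yes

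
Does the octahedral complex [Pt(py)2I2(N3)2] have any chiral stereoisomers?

yes

In an octahedral complex each vertex has one trans partner and four cis neighbours.
Systematic placement gives 5 geometric isomers: py trans, I trans, N3 trans; py cis, I trans, N3 cis; py trans, I cis, N3 cis; py cis, I cis, N3 cis (chiral); py cis, I cis, N3 trans.
One of these lacks any improper symmetry element and so occurs as an enantiomeric pair, giving 5 + 1 = 6 stereoisomers in total.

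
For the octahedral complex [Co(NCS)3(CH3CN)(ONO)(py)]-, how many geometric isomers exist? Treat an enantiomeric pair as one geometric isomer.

4

Working through the distinct placements yields 4 geometric isomers: NCS mer (3 arrangements); NCS fac (chiral).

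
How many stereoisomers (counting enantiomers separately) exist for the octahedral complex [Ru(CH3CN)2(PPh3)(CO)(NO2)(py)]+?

15

An octahedron has six vertices in three trans pairs; every non-trans pair is cis.
Exhaustive case analysis gives 9 geometric isomers.
Of these, 6 lack any improper symmetry element and so occur as enantiomeric pairs, giving 9 + 6 = 15 stereoisomers in total.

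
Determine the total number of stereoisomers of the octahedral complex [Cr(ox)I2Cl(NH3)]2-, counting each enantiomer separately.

An octahedron has six vertices in three trans pairs; every non-trans pair is cis.
Each ox is bidentate and must span two cis positions.
There are 4 geometric isomers: I cis (3 arrangements, 2 chiral); I trans.
Of these, 2 lack any improper symmetry element and so occur as enantiomeric pairs, giving 4 + 2 = 6 stereoisomers in total.

6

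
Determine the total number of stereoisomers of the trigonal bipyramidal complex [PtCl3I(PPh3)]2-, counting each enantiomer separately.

4

In a trigonal bipyramid the two axial positions differ from the three equatorial ones.
Systematic placement gives 4 geometric isomers: I equatorial, PPh3 equatorial; I axial, PPh3 equatorial; I equatorial, PPh3 axial; I axial, PPh3 axial.
Each arrangement has an internal mirror plane or centre of symmetry, so none is chiral.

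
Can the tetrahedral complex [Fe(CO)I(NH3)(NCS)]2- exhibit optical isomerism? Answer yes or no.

yes

All four vertices of a tetrahedron are equivalent and mutually adjacent, so cis/trans isomerism cannot arise.
Only one geometric arrangement is possible; it has no improper symmetry element, so it exists as a pair of enantiomers (2 stereoisomers).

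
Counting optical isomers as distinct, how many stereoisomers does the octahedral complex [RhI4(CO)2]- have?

The distinct arrangements are (2 in all): CO trans; CO cis.
Each arrangement has an internal mirror plane or centre of symmetry, so none is chiral.

2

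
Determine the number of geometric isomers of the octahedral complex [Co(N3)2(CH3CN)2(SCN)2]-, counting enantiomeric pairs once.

5

An octahedron has six vertices in three trans pairs; every non-trans pair is cis.
There are 5 geometric isomers: N3 trans, CH3CN trans, SCN trans; N3 cis, CH3CN trans, SCN cis; N3 cis, CH3CN cis, SCN trans; N3 cis, CH3CN cis, SCN cis (chiral); N3 trans, CH3CN cis, SCN cis.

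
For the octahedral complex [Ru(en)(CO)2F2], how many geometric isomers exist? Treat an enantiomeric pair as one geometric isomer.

3

In an octahedral complex each vertex has one trans partner and four cis neighbours.
Each en is bidentate and must span two cis positions.
Systematic placement gives 3 geometric isomers: CO trans, F cis; CO cis, F cis (chiral); CO cis, F trans.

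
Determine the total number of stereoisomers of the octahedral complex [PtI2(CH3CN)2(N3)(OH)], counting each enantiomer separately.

8

The six octahedral sites form three mutually perpendicular trans pairs.
There are 6 geometric isomers: I trans, CH3CN trans; I cis, CH3CN trans; I cis, CH3CN cis (3 arrangements, 2 chiral); I trans, CH3CN cis.
Of these, 2 lack any improper symmetry element and so occur as enantiomeric pairs, giving 6 + 2 = 8 stereoisomers in total.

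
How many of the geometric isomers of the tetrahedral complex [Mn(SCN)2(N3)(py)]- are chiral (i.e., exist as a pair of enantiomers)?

All four vertices of a tetrahedron are equivalent and mutually adjacent, so cis/trans isomerism cannot arise.
Only one geometric arrangement is possible.

0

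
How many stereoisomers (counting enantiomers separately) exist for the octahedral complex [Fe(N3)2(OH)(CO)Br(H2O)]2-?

15

Exhaustive case analysis gives 9 geometric isomers.
Of these, 6 lack any improper symmetry element and so occur as enantiomeric pairs, giving 9 + 6 = 15 stereoisomers in total.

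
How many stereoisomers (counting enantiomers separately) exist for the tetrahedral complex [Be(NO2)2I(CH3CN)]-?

In a tetrahedral complex all four positions are equivalent and every pair of ligands is adjacent — there is no cis/trans distinction.
Only one geometric arrangement is possible.

1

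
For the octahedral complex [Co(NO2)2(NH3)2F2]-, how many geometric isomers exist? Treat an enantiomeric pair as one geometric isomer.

In an octahedral complex each vertex has one trans partner and four cis neighbours.
There are 5 geometric isomers: NO2 trans, NH3 trans, F trans; NO2 cis, NH3 cis, F trans; NO2 trans, NH3 cis, F cis; NO2 cis, NH3 cis, F cis (chiral); NO2 cis, NH3 trans, F cis.

5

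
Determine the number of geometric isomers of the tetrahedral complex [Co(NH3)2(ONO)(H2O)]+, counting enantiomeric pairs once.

In a tetrahedral complex all four positions are equivalent and every pair of ligands is adjacent — there is no cis/trans distinction.
Only one geometric arrangement is possible.

1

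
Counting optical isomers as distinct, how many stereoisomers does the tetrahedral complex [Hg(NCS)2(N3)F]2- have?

All four vertices of a tetrahedron are equivalent and mutually adjacent, so cis/trans isomerism cannot arise.
Only one geometric arrangement is possible.

1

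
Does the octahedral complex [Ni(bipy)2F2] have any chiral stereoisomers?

yes

The six octahedral sites form three mutually perpendicular trans pairs.
Each bipy is bidentate and must span two cis positions.
The distinct arrangements are (2 in all): F trans; F cis (chiral).
One of these lacks any improper symmetry element and so occurs as an enantiomeric pair, giving 2 + 1 = 3 stereoisomers in total.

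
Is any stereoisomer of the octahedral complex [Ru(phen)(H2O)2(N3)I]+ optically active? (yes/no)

In an octahedral complex each vertex has one trans partner and four cis neighbours.
Each phen is bidentate and must span two cis positions.
Working through the distinct placements yields 4 geometric isomers: H2O trans; H2O cis (3 arrangements, 2 chiral).
Of these, 2 lack any improper symmetry element and so occur as enantiomeric pairs, giving 4 + 2 = 6 stereoisomers in total.

yes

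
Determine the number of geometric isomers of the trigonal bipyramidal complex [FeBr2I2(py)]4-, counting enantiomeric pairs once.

In a trigonal bipyramid the two axial positions differ from the three equatorial ones.
Placing the ligands in turn and identifying arrangements related by rotation or reflection leaves 5 distinct geometric isomers.

5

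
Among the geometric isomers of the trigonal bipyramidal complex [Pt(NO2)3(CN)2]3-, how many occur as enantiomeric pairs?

0

Working through the distinct placements yields 3 geometric isomers: CN both axial; CN one axial, one equatorial; CN both equatorial.
Each arrangement has an internal mirror plane or centre of symmetry, so none is chiral.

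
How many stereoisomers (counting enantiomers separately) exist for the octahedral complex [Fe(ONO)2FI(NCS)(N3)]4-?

Systematic enumeration (placing each ligand type in turn and discarding arrangements equivalent by rotation or reflection) gives 9 geometric isomers.
Of these, 6 lack any improper symmetry element and so occur as enantiomeric pairs, giving 9 + 6 = 15 stereoisomers in total.

15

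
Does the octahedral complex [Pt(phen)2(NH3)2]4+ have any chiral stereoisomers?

Each phen is bidentate and must span two cis positions.
There are 2 geometric isomers: NH3 trans; NH3 cis (chiral).
One of these lacks any improper symmetry element and so occurs as an enantiomeric pair, giving 2 + 1 = 3 stereoisomers in total.

yes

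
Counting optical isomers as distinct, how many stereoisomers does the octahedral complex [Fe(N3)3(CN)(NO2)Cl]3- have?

5

The six octahedral sites form three mutually perpendicular trans pairs.
Systematic placement gives 4 geometric isomers: N3 mer (3 arrangements); N3 fac (chiral).
One of these lacks any improper symmetry element and so occurs as an enantiomeric pair, giving 4 + 1 = 5 stereoisomers in total.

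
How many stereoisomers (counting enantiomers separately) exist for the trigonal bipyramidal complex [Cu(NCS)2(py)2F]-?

6

A trigonal bipyramid has two axial and three equatorial sites, which are chemically inequivalent.
Systematic enumeration (placing each ligand type in turn and discarding arrangements equivalent by rotation or reflection) gives 5 geometric isomers.
One of these lacks any improper symmetry element and so occurs as an enantiomeric pair, giving 5 + 1 = 6 stereoisomers in total.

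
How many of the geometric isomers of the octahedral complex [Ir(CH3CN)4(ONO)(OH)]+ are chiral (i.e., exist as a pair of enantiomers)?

0

There are 2 geometric isomers: ONO and OH mutually trans; ONO and OH mutually cis.
Each arrangement has an internal mirror plane or centre of symmetry, so none is chiral.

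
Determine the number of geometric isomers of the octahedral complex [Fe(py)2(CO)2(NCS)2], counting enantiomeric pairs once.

5

An octahedron has six vertices in three trans pairs; every non-trans pair is cis.
Systematic placement gives 5 geometric isomers: py trans, CO trans, NCS trans; py cis, CO trans, NCS cis; py trans, CO cis, NCS cis; py cis, CO cis, NCS cis (chiral); py cis, CO cis, NCS trans.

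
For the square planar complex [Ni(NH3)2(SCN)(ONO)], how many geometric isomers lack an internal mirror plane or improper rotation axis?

0

A square has two trans pairs of vertices; adjacent vertices are cis.
Working through the distinct placements yields 2 geometric isomers: NH3 cis; NH3 trans.
Each arrangement has an internal mirror plane or centre of symmetry, so none is chiral.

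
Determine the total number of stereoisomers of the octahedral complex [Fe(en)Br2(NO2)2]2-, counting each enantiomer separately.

4

In an octahedral complex each vertex has one trans partner and four cis neighbours.
Each en is bidentate and must span two cis positions.
There are 3 geometric isomers: Br trans, NO2 cis; Br cis, NO2 cis (chiral); Br cis, NO2 trans.
One of these lacks any improper symmetry element and so occurs as an enantiomeric pair, giving 3 + 1 = 4 stereoisomers in total.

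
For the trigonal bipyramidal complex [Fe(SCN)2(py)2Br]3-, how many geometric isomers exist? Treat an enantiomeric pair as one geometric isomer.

Systematic enumeration (placing each ligand type in turn and discarding arrangements equivalent by rotation or reflection) gives 5 geometric isomers.

5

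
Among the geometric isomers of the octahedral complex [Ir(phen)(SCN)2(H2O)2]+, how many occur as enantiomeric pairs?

In an octahedral complex each vertex has one trans partner and four cis neighbours.
Each phen is bidentate and must span two cis positions.
There are 3 geometric isomers: SCN cis, H2O trans; SCN cis, H2O cis (chiral); SCN trans, H2O cis.
One of these lacks any improper symmetry element and so occurs as an enantiomeric pair, giving 3 + 1 = 4 stereoisomers in total.

1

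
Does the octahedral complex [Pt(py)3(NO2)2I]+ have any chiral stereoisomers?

no

The distinct arrangements are (3 in all): py mer, NO2 cis; py mer, NO2 trans; py fac, NO2 cis.
Each arrangement has an internal mirror plane or centre of symmetry, so none is chiral.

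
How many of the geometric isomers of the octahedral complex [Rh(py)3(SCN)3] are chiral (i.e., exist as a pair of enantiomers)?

0

In an octahedral complex each vertex has one trans partner and four cis neighbours.
There are 2 geometric isomers: py mer; py fac.
Each arrangement has an internal mirror plane or centre of symmetry, so none is chiral.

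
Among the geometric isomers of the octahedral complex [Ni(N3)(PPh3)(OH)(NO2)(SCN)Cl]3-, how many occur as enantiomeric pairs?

15

Systematic enumeration (placing each ligand type in turn and discarding arrangements equivalent by rotation or reflection) gives 15 geometric isomers.
Of these, 15 lack any improper symmetry element and so occur as enantiomeric pairs, giving 15 + 15 = 30 stereoisomers in total.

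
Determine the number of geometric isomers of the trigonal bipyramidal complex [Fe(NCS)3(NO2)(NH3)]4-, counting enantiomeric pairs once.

4

In a trigonal bipyramid the two axial positions differ from the three equatorial ones.
Working through the distinct placements yields 4 geometric isomers: NO2 equatorial, NH3 equatorial; NO2 equatorial, NH3 axial; NO2 axial, NH3 equatorial; NO2 axial, NH3 axial.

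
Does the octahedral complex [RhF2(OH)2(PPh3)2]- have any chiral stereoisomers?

yes

An octahedron has six vertices in three trans pairs; every non-trans pair is cis.
Systematic placement gives 5 geometric isomers: F trans, OH trans, PPh3 trans; F trans, OH cis, PPh3 cis; F cis, OH cis, PPh3 trans; F cis, OH cis, PPh3 cis (chiral); F cis, OH trans, PPh3 cis.
One of these lacks any improper symmetry element and so occurs as an enantiomeric pair, giving 5 + 1 = 6 stereoisomers in total.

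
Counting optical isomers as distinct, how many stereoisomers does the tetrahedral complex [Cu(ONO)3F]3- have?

1

In a tetrahedral complex all four positions are equivalent and every pair of ligands is adjacent — there is no cis/trans distinction.
Only one geometric arrangement is possible.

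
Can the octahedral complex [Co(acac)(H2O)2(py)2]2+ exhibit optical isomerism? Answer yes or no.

yes

In an octahedral complex each vertex has one trans partner and four cis neighbours.
Each acac is bidentate and must span two cis positions.
There are 3 geometric isomers: H2O trans, py cis; H2O cis, py trans; H2O cis, py cis (chiral).
One of these lacks any improper symmetry element and so occurs as an enantiomeric pair, giving 3 + 1 = 4 stereoisomers in total.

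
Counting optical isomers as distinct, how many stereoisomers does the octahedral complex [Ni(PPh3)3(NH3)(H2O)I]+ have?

In an octahedral complex each vertex has one trans partner and four cis neighbours.
Working through the distinct placements yields 4 geometric isomers: PPh3 mer (3 arrangements); PPh3 fac (chiral).
One of these lacks any improper symmetry element and so occurs as an enantiomeric pair, giving 4 + 1 = 5 stereoisomers in total.

5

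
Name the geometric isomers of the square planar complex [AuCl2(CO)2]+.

cis and trans

In a square planar complex each vertex has one trans partner and two cis neighbours.
Systematic placement gives 2 geometric isomers: Cl cis; Cl trans.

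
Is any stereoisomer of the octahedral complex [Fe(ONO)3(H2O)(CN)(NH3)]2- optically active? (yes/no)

yes

Working through the distinct placements yields 4 geometric isomers: ONO mer (3 arrangements); ONO fac (chiral).
One of these lacks any improper symmetry element and so occurs as an enantiomeric pair, giving 4 + 1 = 5 stereoisomers in total.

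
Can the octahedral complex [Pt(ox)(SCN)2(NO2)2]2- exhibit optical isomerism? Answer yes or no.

yes

An octahedron has six vertices in three trans pairs; every non-trans pair is cis.
Each ox is bidentate and must span two cis positions.
Working through the distinct placements yields 3 geometric isomers: SCN cis, NO2 trans; SCN cis, NO2 cis (chiral); SCN trans, NO2 cis.
One of these lacks any improper symmetry element and so occurs as an enantiomeric pair, giving 3 + 1 = 4 stereoisomers in total.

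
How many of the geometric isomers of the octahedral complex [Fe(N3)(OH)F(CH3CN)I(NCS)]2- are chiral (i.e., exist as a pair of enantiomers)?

An octahedron has six vertices in three trans pairs; every non-trans pair is cis.
Placing the ligands in turn and identifying arrangements related by rotation or reflection leaves 15 distinct geometric isomers.
Of these, 15 lack any improper symmetry element and so occur as enantiomeric pairs, giving 15 + 15 = 30 stereoisomers in total.

15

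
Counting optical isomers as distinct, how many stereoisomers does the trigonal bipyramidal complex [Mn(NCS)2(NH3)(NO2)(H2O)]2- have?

10

A trigonal bipyramid has two axial and three equatorial sites, which are chemically inequivalent.
Placing the ligands in turn and identifying arrangements related by rotation or reflection leaves 7 distinct geometric isomers.
Of these, 3 lack any improper symmetry element and so occur as enantiomeric pairs, giving 7 + 3 = 10 stereoisomers in total.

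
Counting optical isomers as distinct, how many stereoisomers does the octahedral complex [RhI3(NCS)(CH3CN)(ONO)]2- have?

5

There are 4 geometric isomers: I mer (3 arrangements); I fac (chiral).
One of these lacks any improper symmetry element and so occurs as an enantiomeric pair, giving 4 + 1 = 5 stereoisomers in total.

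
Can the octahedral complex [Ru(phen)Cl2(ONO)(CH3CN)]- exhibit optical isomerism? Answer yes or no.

yes

Each phen is bidentate and must span two cis positions.
The distinct arrangements are (4 in all): Cl cis (3 arrangements, 2 chiral); Cl trans.
Of these, 2 lack any improper symmetry element and so occur as enantiomeric pairs, giving 4 + 2 = 6 stereoisomers in total.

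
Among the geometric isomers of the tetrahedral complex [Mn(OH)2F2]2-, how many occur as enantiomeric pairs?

In a tetrahedral complex all four positions are equivalent and every pair of ligands is adjacent — there is no cis/trans distinction.
Only one geometric arrangement is possible.

0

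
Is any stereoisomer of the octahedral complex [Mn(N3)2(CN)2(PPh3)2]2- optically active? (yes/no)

yes

The six octahedral sites form three mutually perpendicular trans pairs.
Systematic placement gives 5 geometric isomers: N3 trans, CN trans, PPh3 trans; N3 cis, CN trans, PPh3 cis; N3 cis, CN cis, PPh3 trans; N3 cis, CN cis, PPh3 cis (chiral); N3 trans, CN cis, PPh3 cis.
One of these lacks any improper symmetry element and so occurs as an enantiomeric pair, giving 5 + 1 = 6 stereoisomers in total.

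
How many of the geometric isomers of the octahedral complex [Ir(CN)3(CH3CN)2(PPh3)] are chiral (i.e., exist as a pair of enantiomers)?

An octahedron has six vertices in three trans pairs; every non-trans pair is cis.
Systematic placement gives 3 geometric isomers: CN mer, CH3CN trans; CN fac, CH3CN cis; CN mer, CH3CN cis.
Each arrangement has an internal mirror plane or centre of symmetry, so none is chiral.

0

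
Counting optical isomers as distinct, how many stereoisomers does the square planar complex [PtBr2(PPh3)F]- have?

The distinct arrangements are (2 in all): Br cis; Br trans.
Each arrangement has an internal mirror plane or centre of symmetry, so none is chiral.

2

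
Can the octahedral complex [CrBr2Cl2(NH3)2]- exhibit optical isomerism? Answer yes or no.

In an octahedral complex each vertex has one trans partner and four cis neighbours.
The distinct arrangements are (5 in all): Br trans, Cl trans, NH3 trans; Br trans, Cl cis, NH3 cis; Br cis, Cl cis, NH3 trans; Br cis, Cl cis, NH3 cis (chiral); Br cis, Cl trans, NH3 cis.
One of these lacks any improper symmetry element and so occurs as an enantiomeric pair, giving 5 + 1 = 6 stereoisomers in total.

yes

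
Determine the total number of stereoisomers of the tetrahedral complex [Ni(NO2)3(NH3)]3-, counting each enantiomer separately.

1

Only one geometric arrangement is possible.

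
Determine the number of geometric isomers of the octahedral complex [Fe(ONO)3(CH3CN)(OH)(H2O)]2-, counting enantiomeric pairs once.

4

An octahedron has six vertices in three trans pairs; every non-trans pair is cis.
Systematic placement gives 4 geometric isomers: ONO mer (3 arrangements); ONO fac (chiral).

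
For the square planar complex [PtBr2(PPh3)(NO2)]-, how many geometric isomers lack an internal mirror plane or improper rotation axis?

A square has two trans pairs of vertices; adjacent vertices are cis.
Systematic placement gives 2 geometric isomers: Br cis; Br trans.
Each arrangement has an internal mirror plane or centre of symmetry, so none is chiral.

0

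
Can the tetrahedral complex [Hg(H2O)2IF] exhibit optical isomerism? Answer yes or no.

no

Only one geometric arrangement is possible.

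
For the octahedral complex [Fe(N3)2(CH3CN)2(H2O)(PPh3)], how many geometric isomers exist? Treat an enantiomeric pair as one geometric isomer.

6

The six octahedral sites form three mutually perpendicular trans pairs.
There are 6 geometric isomers: N3 cis, CH3CN trans; N3 trans, CH3CN trans; N3 cis, CH3CN cis (3 arrangements, 2 chiral); N3 trans, CH3CN cis.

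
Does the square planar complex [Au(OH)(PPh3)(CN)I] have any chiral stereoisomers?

no

In a square planar complex each vertex has one trans partner and two cis neighbours.
The distinct arrangements are (3 in all): (CN/OH trans, I/PPh3 trans); (CN/PPh3 trans, I/OH trans); (CN/I trans, OH/PPh3 trans).
Each arrangement has an internal mirror plane or centre of symmetry, so none is chiral.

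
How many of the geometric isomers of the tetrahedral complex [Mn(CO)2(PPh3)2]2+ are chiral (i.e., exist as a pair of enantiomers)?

All four vertices of a tetrahedron are equivalent and mutually adjacent, so cis/trans isomerism cannot arise.
Only one geometric arrangement is possible.

0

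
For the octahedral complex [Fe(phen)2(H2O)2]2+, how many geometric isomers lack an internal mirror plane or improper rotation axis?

In an octahedral complex each vertex has one trans partner and four cis neighbours.
Each phen is bidentate and must span two cis positions.
There are 2 geometric isomers: H2O trans; H2O cis (chiral).
One of these lacks any improper symmetry element and so occurs as an enantiomeric pair, giving 2 + 1 = 3 stereoisomers in total.

1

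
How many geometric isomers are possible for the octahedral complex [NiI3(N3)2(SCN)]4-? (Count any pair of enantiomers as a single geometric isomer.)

3

In an octahedral complex each vertex has one trans partner and four cis neighbours.
The distinct arrangements are (3 in all): I mer, N3 cis; I mer, N3 trans; I fac, N3 cis.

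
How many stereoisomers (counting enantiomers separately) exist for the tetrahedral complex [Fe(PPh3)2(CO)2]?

All four vertices of a tetrahedron are equivalent and mutually adjacent, so cis/trans isomerism cannot arise.
Only one geometric arrangement is possible.

1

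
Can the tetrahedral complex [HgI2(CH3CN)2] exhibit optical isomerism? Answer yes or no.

All four vertices of a tetrahedron are equivalent and mutually adjacent, so cis/trans isomerism cannot arise.
Only one geometric arrangement is possible.

no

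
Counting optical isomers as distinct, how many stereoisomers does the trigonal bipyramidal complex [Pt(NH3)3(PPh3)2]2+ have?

3

In a trigonal bipyramid the two axial positions differ from the three equatorial ones.
The distinct arrangements are (3 in all): PPh3 both equatorial; PPh3 one axial, one equatorial; PPh3 both axial.
Each arrangement has an internal mirror plane or centre of symmetry, so none is chiral.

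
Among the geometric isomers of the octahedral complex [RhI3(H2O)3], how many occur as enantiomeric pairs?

An octahedron has six vertices in three trans pairs; every non-trans pair is cis.
The distinct arrangements are (2 in all): I mer; I fac.
Each arrangement has an internal mirror plane or centre of symmetry, so none is chiral.

0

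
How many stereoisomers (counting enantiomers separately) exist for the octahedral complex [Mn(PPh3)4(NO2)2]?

In an octahedral complex each vertex has one trans partner and four cis neighbours.
There are 2 geometric isomers: NO2 trans; NO2 cis.
Each arrangement has an internal mirror plane or centre of symmetry, so none is chiral.

2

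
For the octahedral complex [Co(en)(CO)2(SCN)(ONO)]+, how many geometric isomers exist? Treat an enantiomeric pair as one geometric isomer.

4

The six octahedral sites form three mutually perpendicular trans pairs.
Each en is bidentate and must span two cis positions.
Systematic placement gives 4 geometric isomers: CO trans; CO cis (3 arrangements, 2 chiral).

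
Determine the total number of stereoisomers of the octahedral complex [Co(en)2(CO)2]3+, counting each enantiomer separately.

3

Each en is bidentate and must span two cis positions.
Systematic placement gives 2 geometric isomers: CO trans; CO cis (chiral).
One of these lacks any improper symmetry element and so occurs as an enantiomeric pair, giving 2 + 1 = 3 stereoisomers in total.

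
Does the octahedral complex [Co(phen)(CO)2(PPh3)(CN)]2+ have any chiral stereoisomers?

Each phen is bidentate and must span two cis positions.
There are 4 geometric isomers: CO cis (3 arrangements, 2 chiral); CO trans.
Of these, 2 lack any improper symmetry element and so occur as enantiomeric pairs, giving 4 + 2 = 6 stereoisomers in total.

yes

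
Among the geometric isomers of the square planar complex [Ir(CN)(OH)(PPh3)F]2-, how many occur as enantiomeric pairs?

A square has two trans pairs of vertices; adjacent vertices are cis.
The distinct arrangements are (3 in all): (CN/OH trans, F/PPh3 trans); (CN/PPh3 trans, F/OH trans); (CN/F trans, OH/PPh3 trans).
Each arrangement has an internal mirror plane or centre of symmetry, so none is chiral.

0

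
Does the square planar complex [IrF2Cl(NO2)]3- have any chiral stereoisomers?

There are 2 geometric isomers: F cis; F trans.
Each arrangement has an internal mirror plane or centre of symmetry, so none is chiral.

no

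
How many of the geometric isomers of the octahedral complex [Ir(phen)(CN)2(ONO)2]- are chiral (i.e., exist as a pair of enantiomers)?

1

Each phen is bidentate and must span two cis positions.
There are 3 geometric isomers: CN trans, ONO cis; CN cis, ONO cis (chiral); CN cis, ONO trans.
One of these lacks any improper symmetry element and so occurs as an enantiomeric pair, giving 3 + 1 = 4 stereoisomers in total.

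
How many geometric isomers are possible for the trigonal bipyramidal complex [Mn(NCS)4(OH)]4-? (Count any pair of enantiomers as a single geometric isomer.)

2

A trigonal bipyramid has two axial and three equatorial sites, which are chemically inequivalent.
There are 2 geometric isomers: OH equatorial; OH axial.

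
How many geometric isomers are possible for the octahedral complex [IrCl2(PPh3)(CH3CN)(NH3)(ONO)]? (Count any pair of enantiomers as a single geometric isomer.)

9

Exhaustive case analysis gives 9 geometric isomers.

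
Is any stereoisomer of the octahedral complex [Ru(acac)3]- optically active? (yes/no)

In an octahedral complex each vertex has one trans partner and four cis neighbours.
Each acac is bidentate and must span two cis positions.
Only one geometric arrangement is possible; it has no improper symmetry element, so it exists as a pair of enantiomers (2 stereoisomers).

yes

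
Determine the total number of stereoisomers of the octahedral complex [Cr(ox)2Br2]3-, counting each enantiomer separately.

3

The six octahedral sites form three mutually perpendicular trans pairs.
Each ox is bidentate and must span two cis positions.
Working through the distinct placements yields 2 geometric isomers: Br trans; Br cis (chiral).
One of these lacks any improper symmetry element and so occurs as an enantiomeric pair, giving 2 + 1 = 3 stereoisomers in total.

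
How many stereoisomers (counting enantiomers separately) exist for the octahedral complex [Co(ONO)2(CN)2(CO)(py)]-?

An octahedron has six vertices in three trans pairs; every non-trans pair is cis.
Systematic placement gives 6 geometric isomers: ONO cis, CN trans; ONO trans, CN trans; ONO cis, CN cis (3 arrangements, 2 chiral); ONO trans, CN cis.
Of these, 2 lack any improper symmetry element and so occur as enantiomeric pairs, giving 6 + 2 = 8 stereoisomers in total.

8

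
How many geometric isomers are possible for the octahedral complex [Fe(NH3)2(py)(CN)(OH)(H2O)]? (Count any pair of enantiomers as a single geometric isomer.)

In an octahedral complex each vertex has one trans partner and four cis neighbours.
Systematic enumeration (placing each ligand type in turn and discarding arrangements equivalent by rotation or reflection) gives 9 geometric isomers.

9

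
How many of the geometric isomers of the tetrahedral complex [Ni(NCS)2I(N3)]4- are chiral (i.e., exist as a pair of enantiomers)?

0

In a tetrahedral complex all four positions are equivalent and every pair of ligands is adjacent — there is no cis/trans distinction.
Only one geometric arrangement is possible.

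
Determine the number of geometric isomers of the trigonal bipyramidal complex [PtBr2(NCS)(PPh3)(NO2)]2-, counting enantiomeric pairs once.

7

In a trigonal bipyramid the two axial positions differ from the three equatorial ones.
Systematic enumeration (placing each ligand type in turn and discarding arrangements equivalent by rotation or reflection) gives 7 geometric isomers.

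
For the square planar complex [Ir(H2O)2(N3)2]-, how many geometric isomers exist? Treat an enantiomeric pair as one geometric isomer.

2

In a square planar complex each vertex has one trans partner and two cis neighbours.
Systematic placement gives 2 geometric isomers: H2O cis; H2O trans.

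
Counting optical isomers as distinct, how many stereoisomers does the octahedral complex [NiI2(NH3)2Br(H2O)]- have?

8

Systematic placement gives 6 geometric isomers: I trans, NH3 trans; I cis, NH3 cis (3 arrangements, 2 chiral); I cis, NH3 trans; I trans, NH3 cis.
Of these, 2 lack any improper symmetry element and so occur as enantiomeric pairs, giving 6 + 2 = 8 stereoisomers in total.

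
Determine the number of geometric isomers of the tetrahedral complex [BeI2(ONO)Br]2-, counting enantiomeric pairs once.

Only one geometric arrangement is possible.

1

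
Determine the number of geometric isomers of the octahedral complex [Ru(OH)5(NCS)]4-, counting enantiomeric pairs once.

1

An octahedron has six vertices in three trans pairs; every non-trans pair is cis.
Only one geometric arrangement is possible.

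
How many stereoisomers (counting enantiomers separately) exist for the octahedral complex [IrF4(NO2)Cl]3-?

2

The six octahedral sites form three mutually perpendicular trans pairs.
The distinct arrangements are (2 in all): NO2 and Cl mutually cis; NO2 and Cl mutually trans.
Each arrangement has an internal mirror plane or centre of symmetry, so none is chiral.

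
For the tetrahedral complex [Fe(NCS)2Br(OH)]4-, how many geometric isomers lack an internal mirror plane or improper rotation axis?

All four vertices of a tetrahedron are equivalent and mutually adjacent, so cis/trans isomerism cannot arise.
Only one geometric arrangement is possible.

0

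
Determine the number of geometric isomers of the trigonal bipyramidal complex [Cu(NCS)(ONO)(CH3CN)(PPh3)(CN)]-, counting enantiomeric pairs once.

Placing the ligands in turn and identifying arrangements related by rotation or reflection leaves 10 distinct geometric isomers.

10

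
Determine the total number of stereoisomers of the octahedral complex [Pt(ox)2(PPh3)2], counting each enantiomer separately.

3

Each ox is bidentate and must span two cis positions.
There are 2 geometric isomers: PPh3 trans; PPh3 cis (chiral).
One of these lacks any improper symmetry element and so occurs as an enantiomeric pair, giving 2 + 1 = 3 stereoisomers in total.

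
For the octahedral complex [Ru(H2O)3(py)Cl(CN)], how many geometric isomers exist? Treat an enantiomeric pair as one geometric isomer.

4

An octahedron has six vertices in three trans pairs; every non-trans pair is cis.
There are 4 geometric isomers: H2O mer (3 arrangements); H2O fac (chiral).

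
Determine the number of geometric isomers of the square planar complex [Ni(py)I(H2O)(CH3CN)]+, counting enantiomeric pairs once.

3

The distinct arrangements are (3 in all): (CH3CN/I trans, H2O/py trans); (CH3CN/py trans, H2O/I trans); (CH3CN/H2O trans, I/py trans).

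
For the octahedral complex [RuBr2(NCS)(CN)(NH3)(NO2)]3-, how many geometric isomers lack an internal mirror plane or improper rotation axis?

6

Systematic enumeration (placing each ligand type in turn and discarding arrangements equivalent by rotation or reflection) gives 9 geometric isomers.
Of these, 6 lack any improper symmetry element and so occur as enantiomeric pairs, giving 9 + 6 = 15 stereoisomers in total.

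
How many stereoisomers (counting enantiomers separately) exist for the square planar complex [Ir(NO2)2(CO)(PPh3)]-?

2

In a square planar complex each vertex has one trans partner and two cis neighbours.
Systematic placement gives 2 geometric isomers: NO2 cis; NO2 trans.
Each arrangement has an internal mirror plane or centre of symmetry, so none is chiral.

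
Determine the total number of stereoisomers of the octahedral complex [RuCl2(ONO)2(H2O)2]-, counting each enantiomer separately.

The distinct arrangements are (5 in all): Cl trans, ONO trans, H2O trans; Cl trans, ONO cis, H2O cis; Cl cis, ONO trans, H2O cis; Cl cis, ONO cis, H2O cis (chiral); Cl cis, ONO cis, H2O trans.
One of these lacks any improper symmetry element and so occurs as an enantiomeric pair, giving 5 + 1 = 6 stereoisomers in total.

6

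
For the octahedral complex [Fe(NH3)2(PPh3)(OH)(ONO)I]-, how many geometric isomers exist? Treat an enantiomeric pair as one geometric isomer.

9

An octahedron has six vertices in three trans pairs; every non-trans pair is cis.
Systematic enumeration (placing each ligand type in turn and discarding arrangements equivalent by rotation or reflection) gives 9 geometric isomers.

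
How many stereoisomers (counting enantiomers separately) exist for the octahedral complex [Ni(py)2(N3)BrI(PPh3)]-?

15

An octahedron has six vertices in three trans pairs; every non-trans pair is cis.
Exhaustive case analysis gives 9 geometric isomers.
Of these, 6 lack any improper symmetry element and so occur as enantiomeric pairs, giving 9 + 6 = 15 stereoisomers in total.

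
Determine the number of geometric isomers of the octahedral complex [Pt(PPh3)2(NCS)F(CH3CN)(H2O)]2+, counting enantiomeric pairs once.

9

In an octahedral complex each vertex has one trans partner and four cis neighbours.
Exhaustive case analysis gives 9 geometric isomers.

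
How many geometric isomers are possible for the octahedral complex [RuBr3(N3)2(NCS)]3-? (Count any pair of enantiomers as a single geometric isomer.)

Systematic placement gives 3 geometric isomers: Br mer, N3 cis; Br mer, N3 trans; Br fac, N3 cis.

3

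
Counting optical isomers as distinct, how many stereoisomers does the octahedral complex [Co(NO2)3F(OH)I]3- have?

5

The six octahedral sites form three mutually perpendicular trans pairs.
Systematic placement gives 4 geometric isomers: NO2 mer (3 arrangements); NO2 fac (chiral).
One of these lacks any improper symmetry element and so occurs as an enantiomeric pair, giving 4 + 1 = 5 stereoisomers in total.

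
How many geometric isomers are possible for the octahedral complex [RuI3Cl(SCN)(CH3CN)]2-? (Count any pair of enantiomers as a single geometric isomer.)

4

There are 4 geometric isomers: I mer (3 arrangements); I fac (chiral).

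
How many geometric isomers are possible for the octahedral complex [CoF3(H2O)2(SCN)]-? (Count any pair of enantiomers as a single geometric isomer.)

An octahedron has six vertices in three trans pairs; every non-trans pair is cis.
There are 3 geometric isomers: F mer, H2O cis; F mer, H2O trans; F fac, H2O cis.

3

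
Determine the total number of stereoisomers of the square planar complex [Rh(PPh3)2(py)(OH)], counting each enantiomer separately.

2

In a square planar complex each vertex has one trans partner and two cis neighbours.
The distinct arrangements are (2 in all): PPh3 cis; PPh3 trans.
Each arrangement has an internal mirror plane or centre of symmetry, so none is chiral.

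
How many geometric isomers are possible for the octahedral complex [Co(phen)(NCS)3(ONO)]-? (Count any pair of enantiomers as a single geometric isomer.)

The six octahedral sites form three mutually perpendicular trans pairs.
Each phen is bidentate and must span two cis positions.
There are 2 geometric isomers: NCS mer; NCS fac.

2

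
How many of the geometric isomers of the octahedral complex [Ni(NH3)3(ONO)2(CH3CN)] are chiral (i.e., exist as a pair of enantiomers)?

0

The distinct arrangements are (3 in all): NH3 mer, ONO trans; NH3 fac, ONO cis; NH3 mer, ONO cis.
Each arrangement has an internal mirror plane or centre of symmetry, so none is chiral.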